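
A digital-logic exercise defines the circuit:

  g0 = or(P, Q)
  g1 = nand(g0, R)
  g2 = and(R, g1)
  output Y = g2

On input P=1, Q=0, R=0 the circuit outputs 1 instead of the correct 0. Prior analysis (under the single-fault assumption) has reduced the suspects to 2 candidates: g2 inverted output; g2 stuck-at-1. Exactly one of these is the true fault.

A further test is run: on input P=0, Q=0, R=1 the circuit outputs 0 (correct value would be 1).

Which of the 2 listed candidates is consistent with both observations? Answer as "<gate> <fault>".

g2 inverted output

Evaluate each candidate on input P=0, Q=0, R=1:
  g2 inverted output: g0=0, g1=1, g2=0 [inverted output] → 0 — matches
  g2 stuck-at-1: g0=0, g1=1, g2=1 [stuck-at-1] → 1 — eliminated
Only g2 inverted output reproduces the observed 0.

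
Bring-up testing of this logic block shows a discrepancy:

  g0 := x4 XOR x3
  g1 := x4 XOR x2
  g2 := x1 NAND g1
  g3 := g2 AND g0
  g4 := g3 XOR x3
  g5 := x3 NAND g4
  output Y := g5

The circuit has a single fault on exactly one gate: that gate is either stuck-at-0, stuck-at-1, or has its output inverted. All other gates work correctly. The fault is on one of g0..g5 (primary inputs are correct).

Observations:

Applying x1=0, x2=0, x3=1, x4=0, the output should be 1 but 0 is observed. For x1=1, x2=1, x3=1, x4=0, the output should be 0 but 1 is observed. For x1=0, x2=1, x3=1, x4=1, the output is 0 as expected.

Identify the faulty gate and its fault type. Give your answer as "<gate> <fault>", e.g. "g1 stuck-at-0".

g2 inverted output

Fault-free values for test 1 (x1=0, x2=0, x3=1, x4=0): g0=1, g1=0, g2=1, g3=1, g4=0, g5=1, giving Y=1. Observed 0.
Test 1: faults giving observed 0 are {g0 stuck-at-0, g0 inverted output, g2 stuck-at-0, g2 inverted output, g3 stuck-at-0, g3 inverted output, g4 stuck-at-1, g4 inverted output, g5 stuck-at-0, g5 inverted output}.
Test 2 (x1=1, x2=1, x3=1, x4=0): fault-free g0=1, g1=1, g2=0, g3=0, g4=1, g5=0 → 0; observed 1. Eliminates g0 stuck-at-0, g0 inverted output, g2 stuck-at-0, g3 stuck-at-0, g4 stuck-at-1, g5 stuck-at-0.
Test 3 (x1=0, x2=1, x3=1, x4=1): fault-free g0=0, g1=0, g2=1, g3=0, g4=1, g5=0 → 0; observed 0. Eliminates g3 inverted output, g4 inverted output, g5 inverted output.
Only g2 inverted output is consistent with every test.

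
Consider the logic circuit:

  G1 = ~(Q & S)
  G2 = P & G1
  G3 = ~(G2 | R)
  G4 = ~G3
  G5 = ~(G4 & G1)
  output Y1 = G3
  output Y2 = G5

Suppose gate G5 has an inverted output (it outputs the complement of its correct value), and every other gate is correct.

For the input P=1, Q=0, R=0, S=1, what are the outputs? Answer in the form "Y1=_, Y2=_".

Propagate with G5 forced: G1=1, G2=1, G3=0, G4=1, G5=1 [inverted output].
So the outputs are Y1=0, Y2=1. (Without the fault they would be Y1=0, Y2=0.)

Y1=0, Y2=1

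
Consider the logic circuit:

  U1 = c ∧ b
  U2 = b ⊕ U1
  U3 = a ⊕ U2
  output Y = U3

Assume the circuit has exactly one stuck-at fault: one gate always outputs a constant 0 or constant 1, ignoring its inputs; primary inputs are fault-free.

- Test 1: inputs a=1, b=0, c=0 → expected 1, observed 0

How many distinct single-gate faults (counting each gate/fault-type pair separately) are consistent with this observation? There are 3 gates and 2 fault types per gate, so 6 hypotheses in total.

Fault-free: U1=0, U2=0, U3=1 → 1. Observed 0.
  U1 stuck-at-0: output 1 ✗
  U1 stuck-at-1: output 0 ✓
  U2 stuck-at-0: output 1 ✗
  U2 stuck-at-1: output 0 ✓
  U3 stuck-at-0: output 0 ✓
  U3 stuck-at-1: output 1 ✗
Consistent faults: {U1 stuck-at-1, U2 stuck-at-1, U3 stuck-at-0} — 3 in all.

3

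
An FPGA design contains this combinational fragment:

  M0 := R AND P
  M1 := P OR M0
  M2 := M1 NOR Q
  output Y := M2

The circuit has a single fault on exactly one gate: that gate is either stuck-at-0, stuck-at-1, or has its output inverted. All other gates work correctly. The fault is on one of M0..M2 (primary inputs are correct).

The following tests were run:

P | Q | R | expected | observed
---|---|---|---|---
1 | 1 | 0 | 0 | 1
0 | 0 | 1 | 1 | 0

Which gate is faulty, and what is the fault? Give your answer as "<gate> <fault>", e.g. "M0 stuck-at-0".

Fault-free values for test 1 (P=1, Q=1, R=0): M0=0, M1=1, M2=0, giving Y=0. Observed 1.
Test 1: faults giving observed 1 are {M2 stuck-at-1, M2 inverted output}.
Test 2 (P=0, Q=0, R=1): fault-free M0=0, M1=0, M2=1 → 1; observed 0. Eliminates M2 stuck-at-1.
Only M2 inverted output is consistent with every test.

M2 inverted output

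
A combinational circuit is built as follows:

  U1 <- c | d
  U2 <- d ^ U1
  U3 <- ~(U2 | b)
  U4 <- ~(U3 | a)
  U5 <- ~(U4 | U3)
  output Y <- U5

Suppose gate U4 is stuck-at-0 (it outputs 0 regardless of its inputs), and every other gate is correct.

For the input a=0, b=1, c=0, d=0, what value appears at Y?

1

Propagate with U4 forced: U1=0, U2=0, U3=0, U4=0 [stuck-at-0], U5=1.
So Y = 1. (Without the fault it would be 0.)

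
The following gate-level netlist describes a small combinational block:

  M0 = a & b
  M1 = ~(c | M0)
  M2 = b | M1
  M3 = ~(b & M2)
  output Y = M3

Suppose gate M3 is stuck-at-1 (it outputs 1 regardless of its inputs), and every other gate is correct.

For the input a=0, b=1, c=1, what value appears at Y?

1

Propagate with M3 forced: M0=0, M1=0, M2=1, M3=1 [stuck-at-1].
So Y = 1. (Without the fault it would be 0.)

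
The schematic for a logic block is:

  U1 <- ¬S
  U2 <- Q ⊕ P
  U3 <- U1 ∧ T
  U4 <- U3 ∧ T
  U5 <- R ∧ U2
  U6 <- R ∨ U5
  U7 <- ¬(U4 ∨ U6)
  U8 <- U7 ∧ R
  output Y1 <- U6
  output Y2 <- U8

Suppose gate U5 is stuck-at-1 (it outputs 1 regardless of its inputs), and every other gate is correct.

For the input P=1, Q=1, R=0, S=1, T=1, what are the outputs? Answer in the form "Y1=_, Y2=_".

Y1=1, Y2=0

Propagate with U5 forced: U1=0, U2=0, U3=0, U4=0, U5=1 [stuck-at-1], U6=1, U7=0, U8=0.
So the outputs are Y1=1, Y2=0. (Without the fault they would be Y1=0, Y2=0.)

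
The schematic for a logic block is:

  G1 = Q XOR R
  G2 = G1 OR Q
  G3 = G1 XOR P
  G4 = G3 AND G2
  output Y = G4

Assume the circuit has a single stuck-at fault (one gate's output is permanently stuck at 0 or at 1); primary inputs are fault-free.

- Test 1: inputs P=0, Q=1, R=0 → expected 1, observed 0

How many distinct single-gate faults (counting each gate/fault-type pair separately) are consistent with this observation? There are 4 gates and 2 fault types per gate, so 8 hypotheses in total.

Fault-free: G1=1, G2=1, G3=1, G4=1 → 1. Observed 0.
  G1 stuck-at-0: output 0 ✓
  G1 stuck-at-1: output 1 ✗
  G2 stuck-at-0: output 0 ✓
  G2 stuck-at-1: output 1 ✗
  G3 stuck-at-0: output 0 ✓
  G3 stuck-at-1: output 1 ✗
  G4 stuck-at-0: output 0 ✓
  G4 stuck-at-1: output 1 ✗
Consistent faults: {G1 stuck-at-0, G2 stuck-at-0, G3 stuck-at-0, G4 stuck-at-0} — 4 in all.

4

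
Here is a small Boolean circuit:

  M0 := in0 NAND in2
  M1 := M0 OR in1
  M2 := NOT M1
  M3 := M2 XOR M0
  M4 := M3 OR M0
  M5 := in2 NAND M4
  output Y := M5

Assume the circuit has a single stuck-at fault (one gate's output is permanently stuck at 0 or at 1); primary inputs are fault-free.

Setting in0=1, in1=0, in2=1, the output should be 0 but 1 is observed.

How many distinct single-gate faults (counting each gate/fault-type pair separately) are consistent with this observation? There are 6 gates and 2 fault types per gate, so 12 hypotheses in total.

5

Fault-free: M0=0, M1=0, M2=1, M3=1, M4=1, M5=0 → 0. Observed 1.
  M0 stuck-at-0: output 0 ✗
  M0 stuck-at-1: output 0 ✗
  M1 stuck-at-0: output 0 ✗
  M1 stuck-at-1: output 1 ✓
  M2 stuck-at-0: output 1 ✓
  M2 stuck-at-1: output 0 ✗
  M3 stuck-at-0: output 1 ✓
  M3 stuck-at-1: output 0 ✗
  M4 stuck-at-0: output 1 ✓
  M4 stuck-at-1: output 0 ✗
  M5 stuck-at-0: output 0 ✗
  M5 stuck-at-1: output 1 ✓
Consistent faults: {M1 stuck-at-1, M2 stuck-at-0, M3 stuck-at-0, M4 stuck-at-0, M5 stuck-at-1} — 5 in all.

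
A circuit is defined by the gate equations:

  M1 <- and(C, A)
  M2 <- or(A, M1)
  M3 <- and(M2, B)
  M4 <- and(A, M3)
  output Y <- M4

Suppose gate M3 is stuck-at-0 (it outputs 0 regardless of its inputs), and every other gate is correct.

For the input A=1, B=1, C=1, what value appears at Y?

Propagate with M3 forced: M1=1, M2=1, M3=0 [stuck-at-0], M4=0.
So Y = 0. (Without the fault it would be 1.)

0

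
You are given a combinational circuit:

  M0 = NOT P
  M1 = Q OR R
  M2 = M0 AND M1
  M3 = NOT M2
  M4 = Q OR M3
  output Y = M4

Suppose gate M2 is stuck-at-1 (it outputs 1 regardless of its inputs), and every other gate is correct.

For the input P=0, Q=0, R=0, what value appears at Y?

Propagate with M2 forced: M0=1, M1=0, M2=1 [stuck-at-1], M3=0, M4=0.
So Y = 0. (Without the fault it would be 1.)

0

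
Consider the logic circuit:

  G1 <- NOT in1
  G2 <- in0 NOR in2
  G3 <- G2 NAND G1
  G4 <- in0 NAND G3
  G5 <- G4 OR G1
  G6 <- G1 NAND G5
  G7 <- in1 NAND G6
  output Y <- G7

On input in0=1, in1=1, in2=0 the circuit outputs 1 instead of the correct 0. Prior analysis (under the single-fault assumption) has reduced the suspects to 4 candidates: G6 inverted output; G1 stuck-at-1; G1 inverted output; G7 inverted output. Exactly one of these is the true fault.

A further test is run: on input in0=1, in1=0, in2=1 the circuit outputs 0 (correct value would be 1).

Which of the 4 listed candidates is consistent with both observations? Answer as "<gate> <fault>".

Evaluate each candidate on input in0=1, in1=0, in2=1:
  G6 inverted output: G1=1, G2=0, G3=1, G4=0, G5=1, G6=1 [inverted output], G7=1 → 1 — eliminated
  G1 stuck-at-1: G1=1 [stuck-at-1], G2=0, G3=1, G4=0, G5=1, G6=0, G7=1 → 1 — eliminated
  G1 inverted output: G1=0 [inverted output], G2=0, G3=1, G4=0, G5=0, G6=1, G7=1 → 1 — eliminated
  G7 inverted output: G1=1, G2=0, G3=1, G4=0, G5=1, G6=0, G7=0 [inverted output] → 0 — matches
Only G7 inverted output reproduces the observed 0.

G7 inverted output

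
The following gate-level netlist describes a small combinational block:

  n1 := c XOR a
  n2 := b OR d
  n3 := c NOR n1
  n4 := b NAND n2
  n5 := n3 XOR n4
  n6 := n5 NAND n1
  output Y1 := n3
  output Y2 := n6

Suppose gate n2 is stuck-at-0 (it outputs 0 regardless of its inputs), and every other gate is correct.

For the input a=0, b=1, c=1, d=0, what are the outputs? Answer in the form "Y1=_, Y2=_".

Y1=0, Y2=0

Propagate with n2 forced: n1=1, n2=0 [stuck-at-0], n3=0, n4=1, n5=1, n6=0.
So the outputs are Y1=0, Y2=0. (Without the fault they would be Y1=0, Y2=1.)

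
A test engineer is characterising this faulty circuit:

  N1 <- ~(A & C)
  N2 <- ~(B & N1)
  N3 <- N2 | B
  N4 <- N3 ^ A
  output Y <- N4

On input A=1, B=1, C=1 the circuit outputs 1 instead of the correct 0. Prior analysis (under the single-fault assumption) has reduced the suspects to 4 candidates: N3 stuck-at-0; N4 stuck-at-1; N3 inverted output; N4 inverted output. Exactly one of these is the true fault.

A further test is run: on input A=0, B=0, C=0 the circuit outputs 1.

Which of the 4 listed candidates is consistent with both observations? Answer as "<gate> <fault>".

Evaluate each candidate on input A=0, B=0, C=0:
  N3 stuck-at-0: N1=1, N2=1, N3=0 [stuck-at-0], N4=0 → 0 — eliminated
  N4 stuck-at-1: N1=1, N2=1, N3=1, N4=1 [stuck-at-1] → 1 — matches
  N3 inverted output: N1=1, N2=1, N3=0 [inverted output], N4=0 → 0 — eliminated
  N4 inverted output: N1=1, N2=1, N3=1, N4=0 [inverted output] → 0 — eliminated
Only N4 stuck-at-1 reproduces the observed 1.

N4 stuck-at-1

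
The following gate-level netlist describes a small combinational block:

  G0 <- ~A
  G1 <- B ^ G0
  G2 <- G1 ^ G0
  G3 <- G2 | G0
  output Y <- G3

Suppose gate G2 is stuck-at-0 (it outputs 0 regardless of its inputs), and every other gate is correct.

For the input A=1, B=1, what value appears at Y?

Propagate with G2 forced: G0=0, G1=1, G2=0 [stuck-at-0], G3=0.
So Y = 0. (Without the fault it would be 1.)

0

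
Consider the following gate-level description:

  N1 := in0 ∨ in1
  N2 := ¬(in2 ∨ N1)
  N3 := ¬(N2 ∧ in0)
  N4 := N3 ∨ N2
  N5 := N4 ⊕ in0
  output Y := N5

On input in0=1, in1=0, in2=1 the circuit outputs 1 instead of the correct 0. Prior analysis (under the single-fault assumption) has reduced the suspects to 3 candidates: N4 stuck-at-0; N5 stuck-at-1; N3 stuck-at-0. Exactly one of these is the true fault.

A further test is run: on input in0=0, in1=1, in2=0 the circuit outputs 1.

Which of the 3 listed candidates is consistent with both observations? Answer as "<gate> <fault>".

N5 stuck-at-1

Evaluate each candidate on input in0=0, in1=1, in2=0:
  N4 stuck-at-0: N1=1, N2=0, N3=1, N4=0 [stuck-at-0], N5=0 → 0 — eliminated
  N5 stuck-at-1: N1=1, N2=0, N3=1, N4=1, N5=1 [stuck-at-1] → 1 — matches
  N3 stuck-at-0: N1=1, N2=0, N3=0 [stuck-at-0], N4=0, N5=0 → 0 — eliminated
Only N5 stuck-at-1 reproduces the observed 1.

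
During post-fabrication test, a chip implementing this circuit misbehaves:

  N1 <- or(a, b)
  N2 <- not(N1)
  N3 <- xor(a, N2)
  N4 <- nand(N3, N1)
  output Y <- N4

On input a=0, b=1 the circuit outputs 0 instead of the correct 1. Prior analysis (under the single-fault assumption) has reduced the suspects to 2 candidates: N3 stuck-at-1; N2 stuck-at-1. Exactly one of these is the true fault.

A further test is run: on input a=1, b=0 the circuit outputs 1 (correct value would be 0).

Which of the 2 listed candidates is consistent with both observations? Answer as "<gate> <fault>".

Evaluate each candidate on input a=1, b=0:
  N3 stuck-at-1: N1=1, N2=0, N3=1 [stuck-at-1], N4=0 → 0 — eliminated
  N2 stuck-at-1: N1=1, N2=1 [stuck-at-1], N3=0, N4=1 → 1 — matches
Only N2 stuck-at-1 reproduces the observed 1.

N2 stuck-at-1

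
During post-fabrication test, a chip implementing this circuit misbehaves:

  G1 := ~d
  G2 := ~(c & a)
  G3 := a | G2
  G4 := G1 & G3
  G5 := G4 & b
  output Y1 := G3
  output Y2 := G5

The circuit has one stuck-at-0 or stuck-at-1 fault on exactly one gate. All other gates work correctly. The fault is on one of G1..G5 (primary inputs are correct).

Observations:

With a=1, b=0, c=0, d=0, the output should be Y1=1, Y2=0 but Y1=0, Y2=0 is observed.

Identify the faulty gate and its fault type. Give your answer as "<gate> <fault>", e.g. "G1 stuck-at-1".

G3 stuck-at-0

Fault-free values for test 1 (a=1, b=0, c=0, d=0): G1=1, G2=1, G3=1, G4=1, G5=0, giving Y1=1, Y2=0. Observed Y1=0, Y2=0.
Test 1: faults giving observed Y1=0, Y2=0 are {G3 stuck-at-0}.
Only G3 stuck-at-0 is consistent with every test.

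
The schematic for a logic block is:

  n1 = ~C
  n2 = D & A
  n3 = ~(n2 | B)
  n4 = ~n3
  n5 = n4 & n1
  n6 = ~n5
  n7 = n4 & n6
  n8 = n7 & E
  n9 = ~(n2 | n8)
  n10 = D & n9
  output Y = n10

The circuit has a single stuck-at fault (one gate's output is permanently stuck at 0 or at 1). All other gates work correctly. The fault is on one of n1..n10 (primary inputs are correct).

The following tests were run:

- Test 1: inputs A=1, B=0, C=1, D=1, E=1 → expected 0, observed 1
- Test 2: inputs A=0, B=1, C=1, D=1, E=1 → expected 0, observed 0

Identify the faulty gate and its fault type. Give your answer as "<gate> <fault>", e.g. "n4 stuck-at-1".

Fault-free values for test 1 (A=1, B=0, C=1, D=1, E=1): n1=0, n2=1, n3=0, n4=1, n5=0, n6=1, n7=1, n8=1, n9=0, n10=0, giving Y=0. Observed 1.
Test 1: faults giving observed 1 are {n2 stuck-at-0, n9 stuck-at-1, n10 stuck-at-1}.
Test 2 (A=0, B=1, C=1, D=1, E=1): fault-free n1=0, n2=0, n3=0, n4=1, n5=0, n6=1, n7=1, n8=1, n9=0, n10=0 → 0; observed 0. Eliminates n9 stuck-at-1, n10 stuck-at-1.
Only n2 stuck-at-0 is consistent with every test.

n2 stuck-at-0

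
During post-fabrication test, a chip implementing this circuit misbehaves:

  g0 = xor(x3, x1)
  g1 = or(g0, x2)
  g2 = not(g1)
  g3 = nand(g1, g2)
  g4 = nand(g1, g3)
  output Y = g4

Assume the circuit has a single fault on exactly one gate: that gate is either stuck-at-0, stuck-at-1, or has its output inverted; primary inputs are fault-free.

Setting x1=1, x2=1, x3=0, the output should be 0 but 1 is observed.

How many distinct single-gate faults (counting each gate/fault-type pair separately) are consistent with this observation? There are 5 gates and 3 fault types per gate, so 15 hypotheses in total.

Fault-free: g0=1, g1=1, g2=0, g3=1, g4=0 → 0. Observed 1.
  g0: none of the 3 fault types match ✗
  g1: stuck-at-0, inverted output ✓; others ✗
  g2: stuck-at-1, inverted output ✓; others ✗
  g3: stuck-at-0, inverted output ✓; others ✗
  g4: stuck-at-1, inverted output ✓; others ✗
Consistent faults: {g1 stuck-at-0, g1 inverted output, g2 stuck-at-1, g2 inverted output, g3 stuck-at-0, g3 inverted output, g4 stuck-at-1, g4 inverted output} — 8 in all.

8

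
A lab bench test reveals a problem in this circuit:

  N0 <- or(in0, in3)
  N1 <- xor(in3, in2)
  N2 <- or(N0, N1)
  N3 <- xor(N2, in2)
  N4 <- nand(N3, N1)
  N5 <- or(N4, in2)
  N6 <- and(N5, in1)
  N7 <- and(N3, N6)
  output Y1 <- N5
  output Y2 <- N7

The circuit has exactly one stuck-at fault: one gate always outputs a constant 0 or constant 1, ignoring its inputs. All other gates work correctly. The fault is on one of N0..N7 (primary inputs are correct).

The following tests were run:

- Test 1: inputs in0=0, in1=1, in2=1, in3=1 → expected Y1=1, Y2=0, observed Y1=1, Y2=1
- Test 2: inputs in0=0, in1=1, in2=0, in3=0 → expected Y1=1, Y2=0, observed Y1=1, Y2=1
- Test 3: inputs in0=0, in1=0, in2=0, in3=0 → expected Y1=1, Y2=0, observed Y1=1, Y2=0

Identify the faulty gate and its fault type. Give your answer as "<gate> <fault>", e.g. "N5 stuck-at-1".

Fault-free values for test 1 (in0=0, in1=1, in2=1, in3=1): N0=1, N1=0, N2=1, N3=0, N4=1, N5=1, N6=1, N7=0, giving Y1=1, Y2=0. Observed Y1=1, Y2=1.
Test 1: faults giving observed Y1=1, Y2=1 are {N0 stuck-at-0, N2 stuck-at-0, N3 stuck-at-1, N7 stuck-at-1}.
Test 2 (in0=0, in1=1, in2=0, in3=0): fault-free N0=0, N1=0, N2=0, N3=0, N4=1, N5=1, N6=1, N7=0 → Y1=1, Y2=0; observed Y1=1, Y2=1. Eliminates N0 stuck-at-0, N2 stuck-at-0.
Test 3 (in0=0, in1=0, in2=0, in3=0): fault-free N0=0, N1=0, N2=0, N3=0, N4=1, N5=1, N6=0, N7=0 → Y1=1, Y2=0; observed Y1=1, Y2=0. Eliminates N7 stuck-at-1.
Only N3 stuck-at-1 is consistent with every test.

N3 stuck-at-1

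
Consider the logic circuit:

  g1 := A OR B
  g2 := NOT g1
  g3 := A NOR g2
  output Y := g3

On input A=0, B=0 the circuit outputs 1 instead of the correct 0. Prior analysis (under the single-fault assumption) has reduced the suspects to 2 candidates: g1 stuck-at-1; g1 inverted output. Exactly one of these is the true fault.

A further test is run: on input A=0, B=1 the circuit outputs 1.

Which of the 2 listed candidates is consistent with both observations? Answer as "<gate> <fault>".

g1 stuck-at-1

Evaluate each candidate on input A=0, B=1:
  g1 stuck-at-1: g1=1 [stuck-at-1], g2=0, g3=1 → 1 — matches
  g1 inverted output: g1=0 [inverted output], g2=1, g3=0 → 0 — eliminated
Only g1 stuck-at-1 reproduces the observed 1.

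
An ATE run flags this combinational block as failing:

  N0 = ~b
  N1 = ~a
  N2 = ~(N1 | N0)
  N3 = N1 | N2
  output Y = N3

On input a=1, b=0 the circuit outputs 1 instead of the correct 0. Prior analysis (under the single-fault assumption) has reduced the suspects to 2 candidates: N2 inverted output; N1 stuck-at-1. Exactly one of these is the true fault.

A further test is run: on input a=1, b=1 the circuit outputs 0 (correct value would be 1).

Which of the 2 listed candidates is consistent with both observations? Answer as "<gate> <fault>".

N2 inverted output

Evaluate each candidate on input a=1, b=1:
  N2 inverted output: N0=0, N1=0, N2=0 [inverted output], N3=0 → 0 — matches
  N1 stuck-at-1: N0=0, N1=1 [stuck-at-1], N2=0, N3=1 → 1 — eliminated
Only N2 inverted output reproduces the observed 0.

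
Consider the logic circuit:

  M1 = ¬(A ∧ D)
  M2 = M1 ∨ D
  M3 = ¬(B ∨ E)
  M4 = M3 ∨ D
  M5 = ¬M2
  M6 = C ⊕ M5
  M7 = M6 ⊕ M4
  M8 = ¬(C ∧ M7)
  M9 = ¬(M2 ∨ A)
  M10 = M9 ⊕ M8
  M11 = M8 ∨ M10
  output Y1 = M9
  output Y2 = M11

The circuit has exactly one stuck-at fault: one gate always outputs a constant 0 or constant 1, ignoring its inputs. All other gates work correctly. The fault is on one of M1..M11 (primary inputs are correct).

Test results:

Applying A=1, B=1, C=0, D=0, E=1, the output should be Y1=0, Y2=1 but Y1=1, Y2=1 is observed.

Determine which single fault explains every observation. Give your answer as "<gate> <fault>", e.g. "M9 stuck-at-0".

Fault-free values for test 1 (A=1, B=1, C=0, D=0, E=1): M1=1, M2=1, M3=0, M4=0, M5=0, M6=0, M7=0, M8=1, M9=0, M10=1, M11=1, giving Y1=0, Y2=1. Observed Y1=1, Y2=1.
Test 1: faults giving observed Y1=1, Y2=1 are {M9 stuck-at-1}.
Only M9 stuck-at-1 is consistent with every test.

M9 stuck-at-1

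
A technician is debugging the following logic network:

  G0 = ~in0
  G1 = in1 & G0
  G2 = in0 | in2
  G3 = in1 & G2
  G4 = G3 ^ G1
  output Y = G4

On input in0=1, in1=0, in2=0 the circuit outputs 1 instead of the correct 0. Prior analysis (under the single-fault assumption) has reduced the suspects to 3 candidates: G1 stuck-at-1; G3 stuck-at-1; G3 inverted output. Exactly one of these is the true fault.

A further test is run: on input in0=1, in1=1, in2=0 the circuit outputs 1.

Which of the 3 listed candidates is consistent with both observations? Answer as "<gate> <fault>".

Evaluate each candidate on input in0=1, in1=1, in2=0:
  G1 stuck-at-1: G0=0, G1=1 [stuck-at-1], G2=1, G3=1, G4=0 → 0 — eliminated
  G3 stuck-at-1: G0=0, G1=0, G2=1, G3=1 [stuck-at-1], G4=1 → 1 — matches
  G3 inverted output: G0=0, G1=0, G2=1, G3=0 [inverted output], G4=0 → 0 — eliminated
Only G3 stuck-at-1 reproduces the observed 1.

G3 stuck-at-1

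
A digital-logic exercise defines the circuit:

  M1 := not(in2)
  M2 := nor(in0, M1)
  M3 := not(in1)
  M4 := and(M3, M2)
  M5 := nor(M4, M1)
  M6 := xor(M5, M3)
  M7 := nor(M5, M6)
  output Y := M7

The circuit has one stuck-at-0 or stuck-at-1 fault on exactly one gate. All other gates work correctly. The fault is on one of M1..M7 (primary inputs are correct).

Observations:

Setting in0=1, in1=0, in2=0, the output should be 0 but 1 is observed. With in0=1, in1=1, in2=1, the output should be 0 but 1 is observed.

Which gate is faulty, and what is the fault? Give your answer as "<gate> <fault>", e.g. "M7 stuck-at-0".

Fault-free values for test 1 (in0=1, in1=0, in2=0): M1=1, M2=0, M3=1, M4=0, M5=0, M6=1, M7=0, giving Y=0. Observed 1.
Test 1: faults giving observed 1 are {M3 stuck-at-0, M6 stuck-at-0, M7 stuck-at-1}.
Test 2 (in0=1, in1=1, in2=1): fault-free M1=0, M2=0, M3=0, M4=0, M5=1, M6=1, M7=0 → 0; observed 1. Eliminates M3 stuck-at-0, M6 stuck-at-0.
Only M7 stuck-at-1 is consistent with every test.

M7 stuck-at-1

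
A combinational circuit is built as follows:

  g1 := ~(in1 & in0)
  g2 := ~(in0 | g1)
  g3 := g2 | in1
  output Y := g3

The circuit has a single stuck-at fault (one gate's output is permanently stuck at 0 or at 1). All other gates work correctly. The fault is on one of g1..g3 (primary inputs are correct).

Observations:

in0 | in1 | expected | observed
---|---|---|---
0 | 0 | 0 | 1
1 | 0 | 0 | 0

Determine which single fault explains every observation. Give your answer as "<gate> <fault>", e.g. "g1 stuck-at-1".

Fault-free values for test 1 (in0=0, in1=0): g1=1, g2=0, g3=0, giving Y=0. Observed 1.
Test 1: faults giving observed 1 are {g1 stuck-at-0, g2 stuck-at-1, g3 stuck-at-1}.
Test 2 (in0=1, in1=0): fault-free g1=1, g2=0, g3=0 → 0; observed 0. Eliminates g2 stuck-at-1, g3 stuck-at-1.
Only g1 stuck-at-0 is consistent with every test.

g1 stuck-at-0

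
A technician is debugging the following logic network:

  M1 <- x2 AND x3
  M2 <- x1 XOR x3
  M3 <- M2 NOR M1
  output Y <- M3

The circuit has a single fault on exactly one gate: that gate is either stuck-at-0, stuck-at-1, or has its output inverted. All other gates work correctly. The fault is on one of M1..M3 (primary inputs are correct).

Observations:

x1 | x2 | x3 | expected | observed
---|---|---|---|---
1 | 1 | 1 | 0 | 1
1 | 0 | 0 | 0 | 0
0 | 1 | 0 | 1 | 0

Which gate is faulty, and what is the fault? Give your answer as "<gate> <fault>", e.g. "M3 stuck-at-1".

Fault-free values for test 1 (x1=1, x2=1, x3=1): M1=1, M2=0, M3=0, giving Y=0. Observed 1.
Test 1: faults giving observed 1 are {M1 stuck-at-0, M1 inverted output, M3 stuck-at-1, M3 inverted output}.
Test 2 (x1=1, x2=0, x3=0): fault-free M1=0, M2=1, M3=0 → 0; observed 0. Eliminates M3 stuck-at-1, M3 inverted output.
Test 3 (x1=0, x2=1, x3=0): fault-free M1=0, M2=0, M3=1 → 1; observed 0. Eliminates M1 stuck-at-0.
Only M1 inverted output is consistent with every test.

M1 inverted output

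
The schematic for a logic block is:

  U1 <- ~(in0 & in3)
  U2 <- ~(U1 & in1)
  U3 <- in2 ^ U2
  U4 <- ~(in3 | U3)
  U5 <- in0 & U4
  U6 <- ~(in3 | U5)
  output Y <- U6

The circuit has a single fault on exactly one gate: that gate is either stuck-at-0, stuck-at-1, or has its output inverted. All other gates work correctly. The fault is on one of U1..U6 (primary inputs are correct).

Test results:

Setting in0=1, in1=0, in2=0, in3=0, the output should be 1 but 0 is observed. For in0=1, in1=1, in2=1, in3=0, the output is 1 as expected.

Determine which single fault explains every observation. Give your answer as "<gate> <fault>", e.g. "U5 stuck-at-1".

U2 stuck-at-0

Fault-free values for test 1 (in0=1, in1=0, in2=0, in3=0): U1=1, U2=1, U3=1, U4=0, U5=0, U6=1, giving Y=1. Observed 0.
Test 1: faults giving observed 0 are {U2 stuck-at-0, U2 inverted output, U3 stuck-at-0, U3 inverted output, U4 stuck-at-1, U4 inverted output, U5 stuck-at-1, U5 inverted output, U6 stuck-at-0, U6 inverted output}.
Test 2 (in0=1, in1=1, in2=1, in3=0): fault-free U1=1, U2=0, U3=1, U4=0, U5=0, U6=1 → 1; observed 1. Eliminates U2 inverted output, U3 stuck-at-0, U3 inverted output, U4 stuck-at-1, U4 inverted output, U5 stuck-at-1, U5 inverted output, U6 stuck-at-0, U6 inverted output.
Only U2 stuck-at-0 is consistent with every test.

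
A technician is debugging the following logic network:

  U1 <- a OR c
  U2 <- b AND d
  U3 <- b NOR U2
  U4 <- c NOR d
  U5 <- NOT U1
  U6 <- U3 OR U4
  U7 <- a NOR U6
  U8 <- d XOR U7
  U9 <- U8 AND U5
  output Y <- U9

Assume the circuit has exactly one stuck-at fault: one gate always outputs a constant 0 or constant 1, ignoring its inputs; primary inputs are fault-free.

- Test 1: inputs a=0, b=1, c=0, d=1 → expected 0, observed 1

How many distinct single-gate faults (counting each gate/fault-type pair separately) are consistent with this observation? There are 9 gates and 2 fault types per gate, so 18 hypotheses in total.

Fault-free: U1=0, U2=1, U3=0, U4=0, U5=1, U6=0, U7=1, U8=0, U9=0 → 0. Observed 1.
  U1: none of the 2 fault types match ✗
  U2: none of the 2 fault types match ✗
  U3: stuck-at-1 ✓; others ✗
  U4: stuck-at-1 ✓; others ✗
  U5: none of the 2 fault types match ✗
  U6: stuck-at-1 ✓; others ✗
  U7: stuck-at-0 ✓; others ✗
  U8: stuck-at-1 ✓; others ✗
  U9: stuck-at-1 ✓; others ✗
Consistent faults: {U3 stuck-at-1, U4 stuck-at-1, U6 stuck-at-1, U7 stuck-at-0, U8 stuck-at-1, U9 stuck-at-1} — 6 in all.

6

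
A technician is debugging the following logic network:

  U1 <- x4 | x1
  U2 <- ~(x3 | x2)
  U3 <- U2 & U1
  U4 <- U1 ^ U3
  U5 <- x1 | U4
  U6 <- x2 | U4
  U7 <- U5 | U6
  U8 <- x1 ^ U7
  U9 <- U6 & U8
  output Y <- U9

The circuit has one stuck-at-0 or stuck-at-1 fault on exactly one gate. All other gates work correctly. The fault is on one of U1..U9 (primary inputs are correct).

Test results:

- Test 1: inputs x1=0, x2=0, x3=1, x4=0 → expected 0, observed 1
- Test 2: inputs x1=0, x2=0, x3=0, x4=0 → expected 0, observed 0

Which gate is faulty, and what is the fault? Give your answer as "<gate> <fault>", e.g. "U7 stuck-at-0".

U1 stuck-at-1

Fault-free values for test 1 (x1=0, x2=0, x3=1, x4=0): U1=0, U2=0, U3=0, U4=0, U5=0, U6=0, U7=0, U8=0, U9=0, giving Y=0. Observed 1.
Test 1: faults giving observed 1 are {U1 stuck-at-1, U3 stuck-at-1, U4 stuck-at-1, U6 stuck-at-1, U9 stuck-at-1}.
Test 2 (x1=0, x2=0, x3=0, x4=0): fault-free U1=0, U2=1, U3=0, U4=0, U5=0, U6=0, U7=0, U8=0, U9=0 → 0; observed 0. Eliminates U3 stuck-at-1, U4 stuck-at-1, U6 stuck-at-1, U9 stuck-at-1.
Only U1 stuck-at-1 is consistent with every test.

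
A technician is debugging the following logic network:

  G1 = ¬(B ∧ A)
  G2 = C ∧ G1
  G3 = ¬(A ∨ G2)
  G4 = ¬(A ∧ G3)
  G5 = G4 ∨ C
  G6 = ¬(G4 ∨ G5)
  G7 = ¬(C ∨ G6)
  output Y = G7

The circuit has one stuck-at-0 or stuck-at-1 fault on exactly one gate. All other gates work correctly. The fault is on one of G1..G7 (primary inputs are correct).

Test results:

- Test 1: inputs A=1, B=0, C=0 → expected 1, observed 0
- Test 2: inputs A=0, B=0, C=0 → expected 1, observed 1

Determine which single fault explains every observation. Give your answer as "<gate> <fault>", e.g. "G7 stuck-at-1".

Fault-free values for test 1 (A=1, B=0, C=0): G1=1, G2=0, G3=0, G4=1, G5=1, G6=0, G7=1, giving Y=1. Observed 0.
Test 1: faults giving observed 0 are {G3 stuck-at-1, G4 stuck-at-0, G6 stuck-at-1, G7 stuck-at-0}.
Test 2 (A=0, B=0, C=0): fault-free G1=1, G2=0, G3=1, G4=1, G5=1, G6=0, G7=1 → 1; observed 1. Eliminates G4 stuck-at-0, G6 stuck-at-1, G7 stuck-at-0.
Only G3 stuck-at-1 is consistent with every test.

G3 stuck-at-1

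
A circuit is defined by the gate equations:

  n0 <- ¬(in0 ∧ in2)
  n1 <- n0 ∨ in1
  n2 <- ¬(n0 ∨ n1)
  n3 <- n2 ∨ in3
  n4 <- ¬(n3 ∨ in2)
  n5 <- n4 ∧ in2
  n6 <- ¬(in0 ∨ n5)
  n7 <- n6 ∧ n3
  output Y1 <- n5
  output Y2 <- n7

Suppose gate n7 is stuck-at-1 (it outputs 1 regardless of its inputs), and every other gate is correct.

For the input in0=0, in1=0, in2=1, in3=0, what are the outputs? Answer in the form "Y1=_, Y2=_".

Propagate with n7 forced: n0=1, n1=1, n2=0, n3=0, n4=0, n5=0, n6=1, n7=1 [stuck-at-1].
So the outputs are Y1=0, Y2=1. (Without the fault they would be Y1=0, Y2=0.)

Y1=0, Y2=1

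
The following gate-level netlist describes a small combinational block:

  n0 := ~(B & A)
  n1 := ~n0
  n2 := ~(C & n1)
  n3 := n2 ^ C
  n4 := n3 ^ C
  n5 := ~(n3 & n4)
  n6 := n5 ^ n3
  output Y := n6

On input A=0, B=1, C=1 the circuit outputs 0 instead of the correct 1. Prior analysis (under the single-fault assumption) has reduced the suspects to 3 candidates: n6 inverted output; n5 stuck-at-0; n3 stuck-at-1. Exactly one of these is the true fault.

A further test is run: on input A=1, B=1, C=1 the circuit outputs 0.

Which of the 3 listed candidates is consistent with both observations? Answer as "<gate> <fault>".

Evaluate each candidate on input A=1, B=1, C=1:
  n6 inverted output: n0=0, n1=1, n2=0, n3=1, n4=0, n5=1, n6=1 [inverted output] → 1 — eliminated
  n5 stuck-at-0: n0=0, n1=1, n2=0, n3=1, n4=0, n5=0 [stuck-at-0], n6=1 → 1 — eliminated
  n3 stuck-at-1: n0=0, n1=1, n2=0, n3=1 [stuck-at-1], n4=0, n5=1, n6=0 → 0 — matches
Only n3 stuck-at-1 reproduces the observed 0.

n3 stuck-at-1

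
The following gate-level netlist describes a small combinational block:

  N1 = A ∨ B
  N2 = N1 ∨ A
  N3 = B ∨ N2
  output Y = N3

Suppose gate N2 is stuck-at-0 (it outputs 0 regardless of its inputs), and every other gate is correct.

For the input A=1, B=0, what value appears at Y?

Propagate with N2 forced: N1=1, N2=0 [stuck-at-0], N3=0.
So Y = 0. (Without the fault it would be 1.)

0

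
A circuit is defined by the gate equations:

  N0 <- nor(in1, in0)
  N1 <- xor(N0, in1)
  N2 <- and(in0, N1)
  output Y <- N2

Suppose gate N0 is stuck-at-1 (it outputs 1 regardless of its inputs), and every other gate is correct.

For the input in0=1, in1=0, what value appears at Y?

1

Propagate with N0 forced: N0=1 [stuck-at-1], N1=1, N2=1.
So Y = 1. (Without the fault it would be 0.)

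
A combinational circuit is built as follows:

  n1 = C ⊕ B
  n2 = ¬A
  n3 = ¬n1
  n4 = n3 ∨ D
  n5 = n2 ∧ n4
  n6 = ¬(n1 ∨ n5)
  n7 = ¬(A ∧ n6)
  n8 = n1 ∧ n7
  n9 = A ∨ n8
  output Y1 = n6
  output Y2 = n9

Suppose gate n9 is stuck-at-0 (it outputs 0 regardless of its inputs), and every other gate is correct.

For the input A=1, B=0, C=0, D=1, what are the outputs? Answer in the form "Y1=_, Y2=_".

Y1=1, Y2=0

Propagate with n9 forced: n1=0, n2=0, n3=1, n4=1, n5=0, n6=1, n7=0, n8=0, n9=0 [stuck-at-0].
So the outputs are Y1=1, Y2=0. (Without the fault they would be Y1=1, Y2=1.)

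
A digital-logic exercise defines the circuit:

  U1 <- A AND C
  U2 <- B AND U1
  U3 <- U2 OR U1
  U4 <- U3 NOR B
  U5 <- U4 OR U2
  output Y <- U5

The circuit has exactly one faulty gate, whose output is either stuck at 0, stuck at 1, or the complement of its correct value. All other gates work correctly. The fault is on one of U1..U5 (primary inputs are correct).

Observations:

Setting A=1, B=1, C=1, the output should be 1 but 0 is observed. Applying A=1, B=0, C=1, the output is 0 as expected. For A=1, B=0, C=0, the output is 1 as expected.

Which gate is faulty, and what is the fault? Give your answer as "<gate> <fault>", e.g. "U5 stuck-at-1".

Fault-free values for test 1 (A=1, B=1, C=1): U1=1, U2=1, U3=1, U4=0, U5=1, giving Y=1. Observed 0.
Test 1: faults giving observed 0 are {U1 stuck-at-0, U1 inverted output, U2 stuck-at-0, U2 inverted output, U5 stuck-at-0, U5 inverted output}.
Test 2 (A=1, B=0, C=1): fault-free U1=1, U2=0, U3=1, U4=0, U5=0 → 0; observed 0. Eliminates U1 stuck-at-0, U1 inverted output, U2 inverted output, U5 inverted output.
Test 3 (A=1, B=0, C=0): fault-free U1=0, U2=0, U3=0, U4=1, U5=1 → 1; observed 1. Eliminates U5 stuck-at-0.
Only U2 stuck-at-0 is consistent with every test.

U2 stuck-at-0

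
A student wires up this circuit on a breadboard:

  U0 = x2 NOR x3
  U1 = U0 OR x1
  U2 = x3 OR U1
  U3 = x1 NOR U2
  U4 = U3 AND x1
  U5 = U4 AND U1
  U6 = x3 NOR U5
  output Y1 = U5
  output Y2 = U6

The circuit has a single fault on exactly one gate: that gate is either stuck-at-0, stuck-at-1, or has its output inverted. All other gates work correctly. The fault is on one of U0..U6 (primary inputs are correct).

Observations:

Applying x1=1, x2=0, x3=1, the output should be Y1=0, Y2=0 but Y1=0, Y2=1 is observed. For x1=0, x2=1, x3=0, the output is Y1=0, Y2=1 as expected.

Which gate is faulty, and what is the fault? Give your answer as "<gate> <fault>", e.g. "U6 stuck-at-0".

Fault-free values for test 1 (x1=1, x2=0, x3=1): U0=0, U1=1, U2=1, U3=0, U4=0, U5=0, U6=0, giving Y1=0, Y2=0. Observed Y1=0, Y2=1.
Test 1: faults giving observed Y1=0, Y2=1 are {U6 stuck-at-1, U6 inverted output}.
Test 2 (x1=0, x2=1, x3=0): fault-free U0=0, U1=0, U2=0, U3=1, U4=0, U5=0, U6=1 → Y1=0, Y2=1; observed Y1=0, Y2=1. Eliminates U6 inverted output.
Only U6 stuck-at-1 is consistent with every test.

U6 stuck-at-1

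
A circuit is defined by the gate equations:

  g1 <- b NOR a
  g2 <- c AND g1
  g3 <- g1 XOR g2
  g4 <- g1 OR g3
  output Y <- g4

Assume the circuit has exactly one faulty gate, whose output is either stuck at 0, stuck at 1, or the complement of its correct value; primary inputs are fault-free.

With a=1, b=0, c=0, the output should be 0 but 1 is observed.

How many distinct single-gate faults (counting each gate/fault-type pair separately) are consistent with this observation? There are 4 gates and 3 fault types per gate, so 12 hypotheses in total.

Fault-free: g1=0, g2=0, g3=0, g4=0 → 0. Observed 1.
  g1 stuck-at-0: output 0 ✗
  g1 stuck-at-1: output 1 ✓
  g1 inverted output: output 1 ✓
  g2 stuck-at-0: output 0 ✗
  g2 stuck-at-1: output 1 ✓
  g2 inverted output: output 1 ✓
  g3 stuck-at-0: output 0 ✗
  g3 stuck-at-1: output 1 ✓
  g3 inverted output: output 1 ✓
  g4 stuck-at-0: output 0 ✗
  g4 stuck-at-1: output 1 ✓
  g4 inverted output: output 1 ✓
Consistent faults: {g1 stuck-at-1, g1 inverted output, g2 stuck-at-1, g2 inverted output, g3 stuck-at-1, g3 inverted output, g4 stuck-at-1, g4 inverted output} — 8 in all.

8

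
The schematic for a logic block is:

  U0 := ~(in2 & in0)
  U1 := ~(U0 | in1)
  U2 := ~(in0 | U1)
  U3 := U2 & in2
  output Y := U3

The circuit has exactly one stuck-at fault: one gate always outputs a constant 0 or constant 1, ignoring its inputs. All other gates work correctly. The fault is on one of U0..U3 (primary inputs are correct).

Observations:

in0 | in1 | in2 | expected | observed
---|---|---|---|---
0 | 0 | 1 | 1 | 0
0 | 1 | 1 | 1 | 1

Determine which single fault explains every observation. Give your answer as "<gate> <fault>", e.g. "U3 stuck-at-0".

U0 stuck-at-0

Fault-free values for test 1 (in0=0, in1=0, in2=1): U0=1, U1=0, U2=1, U3=1, giving Y=1. Observed 0.
Test 1: faults giving observed 0 are {U0 stuck-at-0, U1 stuck-at-1, U2 stuck-at-0, U3 stuck-at-0}.
Test 2 (in0=0, in1=1, in2=1): fault-free U0=1, U1=0, U2=1, U3=1 → 1; observed 1. Eliminates U1 stuck-at-1, U2 stuck-at-0, U3 stuck-at-0.
Only U0 stuck-at-0 is consistent with every test.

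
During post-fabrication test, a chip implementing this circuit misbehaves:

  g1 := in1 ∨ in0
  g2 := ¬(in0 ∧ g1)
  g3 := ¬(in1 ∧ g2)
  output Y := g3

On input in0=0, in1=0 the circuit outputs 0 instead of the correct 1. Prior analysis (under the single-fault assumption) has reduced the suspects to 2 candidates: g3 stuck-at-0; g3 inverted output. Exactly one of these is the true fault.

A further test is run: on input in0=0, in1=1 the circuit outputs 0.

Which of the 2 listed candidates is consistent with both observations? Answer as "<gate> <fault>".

Evaluate each candidate on input in0=0, in1=1:
  g3 stuck-at-0: g1=1, g2=1, g3=0 [stuck-at-0] → 0 — matches
  g3 inverted output: g1=1, g2=1, g3=1 [inverted output] → 1 — eliminated
Only g3 stuck-at-0 reproduces the observed 0.

g3 stuck-at-0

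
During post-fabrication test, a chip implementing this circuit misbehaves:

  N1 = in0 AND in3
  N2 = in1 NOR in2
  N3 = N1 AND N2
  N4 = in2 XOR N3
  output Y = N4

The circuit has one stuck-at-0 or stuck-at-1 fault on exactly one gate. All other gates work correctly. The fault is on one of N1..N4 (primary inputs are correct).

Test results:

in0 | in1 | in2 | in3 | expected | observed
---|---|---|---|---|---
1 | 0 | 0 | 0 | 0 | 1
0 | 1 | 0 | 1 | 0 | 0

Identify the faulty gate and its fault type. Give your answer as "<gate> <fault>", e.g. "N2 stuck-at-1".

Fault-free values for test 1 (in0=1, in1=0, in2=0, in3=0): N1=0, N2=1, N3=0, N4=0, giving Y=0. Observed 1.
Test 1: faults giving observed 1 are {N1 stuck-at-1, N3 stuck-at-1, N4 stuck-at-1}.
Test 2 (in0=0, in1=1, in2=0, in3=1): fault-free N1=0, N2=0, N3=0, N4=0 → 0; observed 0. Eliminates N3 stuck-at-1, N4 stuck-at-1.
Only N1 stuck-at-1 is consistent with every test.

N1 stuck-at-1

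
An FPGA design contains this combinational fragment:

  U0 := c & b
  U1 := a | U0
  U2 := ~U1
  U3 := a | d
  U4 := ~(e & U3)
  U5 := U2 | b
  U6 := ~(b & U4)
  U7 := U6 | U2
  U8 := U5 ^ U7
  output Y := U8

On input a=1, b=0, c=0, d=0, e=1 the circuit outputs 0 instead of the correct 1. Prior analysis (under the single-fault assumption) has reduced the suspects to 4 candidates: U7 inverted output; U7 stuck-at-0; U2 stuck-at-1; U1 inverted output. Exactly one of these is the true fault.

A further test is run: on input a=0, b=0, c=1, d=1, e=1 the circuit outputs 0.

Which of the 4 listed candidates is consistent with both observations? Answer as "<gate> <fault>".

Evaluate each candidate on input a=0, b=0, c=1, d=1, e=1:
  U7 inverted output: U0=0, U1=0, U2=1, U3=1, U4=0, U5=1, U6=1, U7=0 [inverted output], U8=1 → 1 — eliminated
  U7 stuck-at-0: U0=0, U1=0, U2=1, U3=1, U4=0, U5=1, U6=1, U7=0 [stuck-at-0], U8=1 → 1 — eliminated
  U2 stuck-at-1: U0=0, U1=0, U2=1 [stuck-at-1], U3=1, U4=0, U5=1, U6=1, U7=1, U8=0 → 0 — matches
  U1 inverted output: U0=0, U1=1 [inverted output], U2=0, U3=1, U4=0, U5=0, U6=1, U7=1, U8=1 → 1 — eliminated
Only U2 stuck-at-1 reproduces the observed 0.

U2 stuck-at-1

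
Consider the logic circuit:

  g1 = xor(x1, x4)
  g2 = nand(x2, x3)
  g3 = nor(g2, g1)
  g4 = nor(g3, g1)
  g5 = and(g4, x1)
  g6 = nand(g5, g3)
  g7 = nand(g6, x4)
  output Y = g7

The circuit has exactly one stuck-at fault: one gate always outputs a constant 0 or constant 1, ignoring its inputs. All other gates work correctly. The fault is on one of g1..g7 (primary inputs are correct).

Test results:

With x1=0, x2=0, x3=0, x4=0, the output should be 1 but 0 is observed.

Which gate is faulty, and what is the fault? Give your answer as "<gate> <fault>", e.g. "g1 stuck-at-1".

Fault-free values for test 1 (x1=0, x2=0, x3=0, x4=0): g1=0, g2=1, g3=0, g4=1, g5=0, g6=1, g7=1, giving Y=1. Observed 0.
Test 1: faults giving observed 0 are {g7 stuck-at-0}.
Only g7 stuck-at-0 is consistent with every test.

g7 stuck-at-0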